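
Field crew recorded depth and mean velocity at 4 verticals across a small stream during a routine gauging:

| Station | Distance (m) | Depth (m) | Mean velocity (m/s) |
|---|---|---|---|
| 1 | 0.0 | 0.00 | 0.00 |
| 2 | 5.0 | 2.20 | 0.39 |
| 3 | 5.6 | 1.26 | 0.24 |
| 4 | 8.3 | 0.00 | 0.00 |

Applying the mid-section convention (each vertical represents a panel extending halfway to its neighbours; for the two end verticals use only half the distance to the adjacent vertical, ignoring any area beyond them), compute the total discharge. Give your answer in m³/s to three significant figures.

w_2 = (5.6 − 0.0)/2 = 2.8 m; q_2 = 0.39 × 2.20 × 2.8 = 2.402 m³/s
w_3 = (8.3 − 5.0)/2 = 1.65 m; q_3 = 0.24 × 1.26 × 1.65 = 0.4990 m³/s
Stations 1, 4 contribute zero (depth or velocity is 0).
Q = Σ qᵢ = 2.901 m³/s

2.90 m³/s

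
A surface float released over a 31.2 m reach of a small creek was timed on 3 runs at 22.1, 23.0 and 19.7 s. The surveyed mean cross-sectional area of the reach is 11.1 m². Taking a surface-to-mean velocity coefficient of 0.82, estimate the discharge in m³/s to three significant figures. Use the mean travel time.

13.1 m³/s

t̄ = (22.1 + 23.0 + 19.7) / 3 = 21.6 s
v_surface = L / t̄ = 31.2 / 21.6 = 1.444 m/s
v_mean = 0.82 × 1.444 = 1.184 m/s
Q = A × v_mean = 11.1 × 1.184 = 13.15 m³/s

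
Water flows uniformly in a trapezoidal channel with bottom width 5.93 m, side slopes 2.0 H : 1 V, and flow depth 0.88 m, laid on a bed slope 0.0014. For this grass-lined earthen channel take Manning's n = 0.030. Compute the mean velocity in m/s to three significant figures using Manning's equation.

0.970 m/s

A = (b + z·y)·y = (5.93 + 2.0×0.88)×0.88 = 6.767 m²
P = b + 2y√(1+z²) = 5.93 + 2×0.88×√(1+2.0²) = 9.865 m
R = A/P = 6.767/9.865 = 0.6859 m
Q = (1/n)·A·R^(2/3)·S^(1/2) = (1/0.030) × 6.767 × 0.6859^(2/3) × 0.0014^(1/2) = 6.565 m³/s
V = Q/A = 6.565/6.767 = 0.9701 m/s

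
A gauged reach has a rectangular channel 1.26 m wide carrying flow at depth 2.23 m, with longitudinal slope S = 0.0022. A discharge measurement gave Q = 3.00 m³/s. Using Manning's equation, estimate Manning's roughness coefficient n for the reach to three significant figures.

0.0273

A = b·y = 1.26 × 2.23 = 2.810 m²
P = b + 2y = 1.26 + 2×2.23 = 5.720 m
R = A/P = 2.810/5.720 = 0.4912 m
n = (1/Q)·A·R^(2/3)·S^(1/2) = (1/3.00) × 2.810 × 0.6226 × 0.04690 = 0.02735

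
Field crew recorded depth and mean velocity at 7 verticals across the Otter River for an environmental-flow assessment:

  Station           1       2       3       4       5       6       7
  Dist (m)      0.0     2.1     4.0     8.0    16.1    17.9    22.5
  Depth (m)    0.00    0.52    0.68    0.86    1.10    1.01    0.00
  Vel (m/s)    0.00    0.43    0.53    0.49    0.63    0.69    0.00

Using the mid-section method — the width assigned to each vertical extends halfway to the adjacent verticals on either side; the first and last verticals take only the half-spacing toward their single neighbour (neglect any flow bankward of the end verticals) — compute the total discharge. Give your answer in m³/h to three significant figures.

35000 m³/h

w_2 = (4.0 − 0.0)/2 = 2 m; q_2 = 0.43 × 0.52 × 2 = 0.4472 m³/s
w_3 = (8.0 − 2.1)/2 = 2.95 m; q_3 = 0.53 × 0.68 × 2.95 = 1.063 m³/s
w_4 = (16.1 − 4.0)/2 = 6.05 m; q_4 = 0.49 × 0.86 × 6.05 = 2.549 m³/s
w_5 = (17.9 − 8.0)/2 = 4.95 m; q_5 = 0.63 × 1.10 × 4.95 = 3.430 m³/s
w_6 = (22.5 − 16.1)/2 = 3.2 m; q_6 = 0.69 × 1.01 × 3.2 = 2.230 m³/s
Stations 1, 7 contribute zero (depth or velocity is 0).
Q = Σ qᵢ = 9.720 m³/s
= 9.720 × 3600 = 34990 m³/h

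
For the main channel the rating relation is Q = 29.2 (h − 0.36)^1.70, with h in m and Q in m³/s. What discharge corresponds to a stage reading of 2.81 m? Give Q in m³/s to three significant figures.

Q = 29.2 × (2.81 − 0.36)^1.70 = 29.2 × 2.45^1.70 = 134.0 m³/s

134 m³/s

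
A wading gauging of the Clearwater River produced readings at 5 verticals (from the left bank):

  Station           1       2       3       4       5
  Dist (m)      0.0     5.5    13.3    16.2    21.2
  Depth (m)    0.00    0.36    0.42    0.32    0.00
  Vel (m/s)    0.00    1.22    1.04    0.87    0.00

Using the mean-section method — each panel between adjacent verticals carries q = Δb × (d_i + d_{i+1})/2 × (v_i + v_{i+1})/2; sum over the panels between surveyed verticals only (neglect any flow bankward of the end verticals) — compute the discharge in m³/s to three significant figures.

Panel 1-2: Δb = 5.5 m, d̄ = (0.00+0.36)/2 = 0.18, v̄ = (0.00+1.22)/2 = 0.61 → q = 5.5×0.18×0.61 = 0.6039 m³/s
Panel 2-3: Δb = 7.8 m, d̄ = (0.36+0.42)/2 = 0.39, v̄ = (1.22+1.04)/2 = 1.13 → q = 7.8×0.39×1.13 = 3.437 m³/s
Panel 3-4: Δb = 2.9 m, d̄ = (0.42+0.32)/2 = 0.37, v̄ = (1.04+0.87)/2 = 0.955 → q = 2.9×0.37×0.955 = 1.025 m³/s
Panel 4-5: Δb = 5 m, d̄ = (0.32+0.00)/2 = 0.16, v̄ = (0.87+0.00)/2 = 0.435 → q = 5×0.16×0.435 = 0.3480 m³/s
Q = Σ q = 5.414 m³/s

5.41 m³/s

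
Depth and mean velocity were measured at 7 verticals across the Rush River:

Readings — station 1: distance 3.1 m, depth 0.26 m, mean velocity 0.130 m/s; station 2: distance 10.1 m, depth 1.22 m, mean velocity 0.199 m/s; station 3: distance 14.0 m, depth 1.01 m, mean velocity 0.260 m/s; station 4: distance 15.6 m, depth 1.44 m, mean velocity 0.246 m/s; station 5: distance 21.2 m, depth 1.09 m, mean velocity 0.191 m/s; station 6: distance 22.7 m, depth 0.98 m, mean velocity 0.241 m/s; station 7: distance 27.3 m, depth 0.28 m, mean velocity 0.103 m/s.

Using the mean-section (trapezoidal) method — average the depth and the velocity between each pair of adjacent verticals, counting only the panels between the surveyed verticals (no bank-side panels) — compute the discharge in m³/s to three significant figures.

4.73 m³/s

Panel 1-2: Δb = 7 m, d̄ = (0.26+1.22)/2 = 0.74, v̄ = (0.130+0.199)/2 = 0.1645 → q = 7×0.74×0.1645 = 0.8521 m³/s
Panel 2-3: Δb = 3.9 m, d̄ = (1.22+1.01)/2 = 1.115, v̄ = (0.199+0.260)/2 = 0.2295 → q = 3.9×1.115×0.2295 = 0.9980 m³/s
Panel 3-4: Δb = 1.6 m, d̄ = (1.01+1.44)/2 = 1.225, v̄ = (0.260+0.246)/2 = 0.253 → q = 1.6×1.225×0.253 = 0.4959 m³/s
Panel 4-5: Δb = 5.6 m, d̄ = (1.44+1.09)/2 = 1.265, v̄ = (0.246+0.191)/2 = 0.2185 → q = 5.6×1.265×0.2185 = 1.548 m³/s
Panel 5-6: Δb = 1.5 m, d̄ = (1.09+0.98)/2 = 1.035, v̄ = (0.191+0.241)/2 = 0.216 → q = 1.5×1.035×0.216 = 0.3353 m³/s
Panel 6-7: Δb = 4.6 m, d̄ = (0.98+0.28)/2 = 0.63, v̄ = (0.241+0.103)/2 = 0.172 → q = 4.6×0.63×0.172 = 0.4985 m³/s
Q = Σ q = 4.728 m³/s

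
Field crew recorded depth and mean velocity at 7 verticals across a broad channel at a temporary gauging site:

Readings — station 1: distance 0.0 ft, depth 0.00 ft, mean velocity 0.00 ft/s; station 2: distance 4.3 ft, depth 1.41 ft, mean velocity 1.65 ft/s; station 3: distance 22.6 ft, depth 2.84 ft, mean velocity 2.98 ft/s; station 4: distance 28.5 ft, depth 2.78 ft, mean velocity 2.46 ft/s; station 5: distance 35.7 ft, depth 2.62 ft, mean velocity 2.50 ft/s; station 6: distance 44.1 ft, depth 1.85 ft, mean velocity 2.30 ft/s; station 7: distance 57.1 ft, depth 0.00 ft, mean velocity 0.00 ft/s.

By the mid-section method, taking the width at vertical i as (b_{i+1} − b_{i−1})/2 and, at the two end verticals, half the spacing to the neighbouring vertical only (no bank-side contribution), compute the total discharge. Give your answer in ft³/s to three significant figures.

270 ft³/s

w_2 = (22.6 − 0.0)/2 = 11.3 ft; q_2 = 1.65 × 1.41 × 11.3 = 26.29 ft³/s
w_3 = (28.5 − 4.3)/2 = 12.1 ft; q_3 = 2.98 × 2.84 × 12.1 = 102.4 ft³/s
w_4 = (35.7 − 22.6)/2 = 6.55 ft; q_4 = 2.46 × 2.78 × 6.55 = 44.79 ft³/s
w_5 = (44.1 − 28.5)/2 = 7.8 ft; q_5 = 2.50 × 2.62 × 7.8 = 51.09 ft³/s
w_6 = (57.1 − 35.7)/2 = 10.7 ft; q_6 = 2.30 × 1.85 × 10.7 = 45.53 ft³/s
Stations 1, 7 contribute zero (depth or velocity is 0).
Q = Σ qᵢ = 270.1 ft³/s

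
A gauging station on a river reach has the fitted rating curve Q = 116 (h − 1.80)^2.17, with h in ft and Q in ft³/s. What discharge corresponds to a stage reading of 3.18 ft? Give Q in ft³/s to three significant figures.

233 ft³/s

Q = 116 × (3.18 − 1.80)^2.17 = 116 × 1.38^2.17 = 233.3 ft³/s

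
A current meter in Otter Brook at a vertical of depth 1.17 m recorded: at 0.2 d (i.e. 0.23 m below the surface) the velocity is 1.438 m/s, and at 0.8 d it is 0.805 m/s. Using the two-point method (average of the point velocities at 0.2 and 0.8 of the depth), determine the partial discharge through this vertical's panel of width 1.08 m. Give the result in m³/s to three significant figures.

v̄ = (1.438 + 0.805) / 2 = 1.122 m/s
q = v̄ × d × w = 1.122 × 1.17 × 1.08 = 1.417 m³/s

1.42 m³/s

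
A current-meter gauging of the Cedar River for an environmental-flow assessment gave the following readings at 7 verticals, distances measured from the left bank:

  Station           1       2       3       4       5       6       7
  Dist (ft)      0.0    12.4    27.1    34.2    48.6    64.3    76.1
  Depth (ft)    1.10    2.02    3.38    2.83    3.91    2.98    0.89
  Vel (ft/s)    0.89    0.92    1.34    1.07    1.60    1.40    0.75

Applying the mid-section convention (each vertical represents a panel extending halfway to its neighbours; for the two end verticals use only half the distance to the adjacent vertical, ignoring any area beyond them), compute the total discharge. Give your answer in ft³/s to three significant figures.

269 ft³/s

w_1 = (12.4 − 0.0)/2 = 6.2 ft; q_1 = 0.89 × 1.10 × 6.2 = 6.070 ft³/s
w_2 = (27.1 − 0.0)/2 = 13.55 ft; q_2 = 0.92 × 2.02 × 13.55 = 25.18 ft³/s
w_3 = (34.2 − 12.4)/2 = 10.9 ft; q_3 = 1.34 × 3.38 × 10.9 = 49.37 ft³/s
w_4 = (48.6 − 27.1)/2 = 10.75 ft; q_4 = 1.07 × 2.83 × 10.75 = 32.55 ft³/s
w_5 = (64.3 − 34.2)/2 = 15.05 ft; q_5 = 1.60 × 3.91 × 15.05 = 94.15 ft³/s
w_6 = (76.1 − 48.6)/2 = 13.75 ft; q_6 = 1.40 × 2.98 × 13.75 = 57.37 ft³/s
w_7 = (76.1 − 64.3)/2 = 5.9 ft; q_7 = 0.75 × 0.89 × 5.9 = 3.938 ft³/s
Q = Σ qᵢ = 268.6 ft³/s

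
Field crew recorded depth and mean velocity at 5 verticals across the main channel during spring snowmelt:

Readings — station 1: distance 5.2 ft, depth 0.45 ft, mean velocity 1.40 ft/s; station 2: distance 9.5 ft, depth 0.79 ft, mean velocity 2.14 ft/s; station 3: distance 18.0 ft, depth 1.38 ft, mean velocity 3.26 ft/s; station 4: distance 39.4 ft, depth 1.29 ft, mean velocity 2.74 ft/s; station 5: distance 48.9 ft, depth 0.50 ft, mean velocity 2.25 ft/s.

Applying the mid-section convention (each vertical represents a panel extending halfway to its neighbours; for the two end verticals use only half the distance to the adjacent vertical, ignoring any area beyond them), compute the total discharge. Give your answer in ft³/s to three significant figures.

139 ft³/s

w_1 = (9.5 − 5.2)/2 = 2.15 ft; q_1 = 1.40 × 0.45 × 2.15 = 1.355 ft³/s
w_2 = (18.0 − 5.2)/2 = 6.4 ft; q_2 = 2.14 × 0.79 × 6.4 = 10.82 ft³/s
w_3 = (39.4 − 9.5)/2 = 14.95 ft; q_3 = 3.26 × 1.38 × 14.95 = 67.26 ft³/s
w_4 = (48.9 − 18.0)/2 = 15.45 ft; q_4 = 2.74 × 1.29 × 15.45 = 54.61 ft³/s
w_5 = (48.9 − 39.4)/2 = 4.75 ft; q_5 = 2.25 × 0.50 × 4.75 = 5.344 ft³/s
Q = Σ qᵢ = 139.4 ft³/s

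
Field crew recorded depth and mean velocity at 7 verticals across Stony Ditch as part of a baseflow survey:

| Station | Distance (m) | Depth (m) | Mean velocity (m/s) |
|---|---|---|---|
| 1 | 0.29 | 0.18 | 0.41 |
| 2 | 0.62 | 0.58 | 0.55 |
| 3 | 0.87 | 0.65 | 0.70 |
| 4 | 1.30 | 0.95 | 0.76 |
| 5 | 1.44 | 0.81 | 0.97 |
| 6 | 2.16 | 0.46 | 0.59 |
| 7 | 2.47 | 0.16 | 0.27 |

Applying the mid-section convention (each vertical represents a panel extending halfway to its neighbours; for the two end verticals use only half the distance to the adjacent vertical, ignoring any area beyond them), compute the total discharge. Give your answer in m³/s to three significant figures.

0.949 m³/s

w_1 = (0.62 − 0.29)/2 = 0.165 m; q_1 = 0.41 × 0.18 × 0.165 = 0.01218 m³/s
w_2 = (0.87 − 0.29)/2 = 0.29 m; q_2 = 0.55 × 0.58 × 0.29 = 0.09251 m³/s
w_3 = (1.30 − 0.62)/2 = 0.34 m; q_3 = 0.70 × 0.65 × 0.34 = 0.1547 m³/s
w_4 = (1.44 − 0.87)/2 = 0.285 m; q_4 = 0.76 × 0.95 × 0.285 = 0.2058 m³/s
w_5 = (2.16 − 1.30)/2 = 0.43 m; q_5 = 0.97 × 0.81 × 0.43 = 0.3379 m³/s
w_6 = (2.47 − 1.44)/2 = 0.515 m; q_6 = 0.59 × 0.46 × 0.515 = 0.1398 m³/s
w_7 = (2.47 − 2.16)/2 = 0.155 m; q_7 = 0.27 × 0.16 × 0.155 = 0.006696 m³/s
Q = Σ qᵢ = 0.9495 m³/s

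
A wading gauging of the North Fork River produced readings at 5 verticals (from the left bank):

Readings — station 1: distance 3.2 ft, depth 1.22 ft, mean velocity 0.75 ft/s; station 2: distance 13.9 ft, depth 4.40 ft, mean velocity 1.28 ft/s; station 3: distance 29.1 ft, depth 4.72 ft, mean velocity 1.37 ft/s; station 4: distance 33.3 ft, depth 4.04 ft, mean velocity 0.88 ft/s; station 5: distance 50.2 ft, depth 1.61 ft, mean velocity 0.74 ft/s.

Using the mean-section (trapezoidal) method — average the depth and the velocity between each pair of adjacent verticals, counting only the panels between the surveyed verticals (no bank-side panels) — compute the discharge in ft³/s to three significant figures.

182 ft³/s

Panel 1-2: Δb = 10.7 ft, d̄ = (1.22+4.40)/2 = 2.81, v̄ = (0.75+1.28)/2 = 1.015 → q = 10.7×2.81×1.015 = 30.52 ft³/s
Panel 2-3: Δb = 15.2 ft, d̄ = (4.40+4.72)/2 = 4.56, v̄ = (1.28+1.37)/2 = 1.325 → q = 15.2×4.56×1.325 = 91.84 ft³/s
Panel 3-4: Δb = 4.2 ft, d̄ = (4.72+4.04)/2 = 4.38, v̄ = (1.37+0.88)/2 = 1.125 → q = 4.2×4.38×1.125 = 20.70 ft³/s
Panel 4-5: Δb = 16.9 ft, d̄ = (4.04+1.61)/2 = 2.825, v̄ = (0.88+0.74)/2 = 0.81 → q = 16.9×2.825×0.81 = 38.67 ft³/s
Q = Σ q = 181.7 ft³/s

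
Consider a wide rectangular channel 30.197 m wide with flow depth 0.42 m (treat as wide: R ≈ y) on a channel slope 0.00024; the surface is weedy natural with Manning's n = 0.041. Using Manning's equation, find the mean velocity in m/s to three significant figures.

0.212 m/s

A = b·y = 30.197 × 0.42 = 12.68 m²
Wide channel: R ≈ y = 0.42 m
Q = (1/n)·A·R^(2/3)·S^(1/2) = (1/0.041) × 12.68 × 0.4200^(2/3) × 0.00024^(1/2) = 2.688 m³/s
V = Q/A = 2.688/12.68 = 0.2119 m/s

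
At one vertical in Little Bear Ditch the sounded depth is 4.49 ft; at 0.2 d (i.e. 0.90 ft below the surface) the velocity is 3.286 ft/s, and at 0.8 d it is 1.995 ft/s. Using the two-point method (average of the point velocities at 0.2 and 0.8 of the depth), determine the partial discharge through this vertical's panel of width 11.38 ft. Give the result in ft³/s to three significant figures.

135 ft³/s

v̄ = (3.286 + 1.995) / 2 = 2.641 ft/s
q = v̄ × d × w = 2.641 × 4.49 × 11.38 = 134.9 ft³/s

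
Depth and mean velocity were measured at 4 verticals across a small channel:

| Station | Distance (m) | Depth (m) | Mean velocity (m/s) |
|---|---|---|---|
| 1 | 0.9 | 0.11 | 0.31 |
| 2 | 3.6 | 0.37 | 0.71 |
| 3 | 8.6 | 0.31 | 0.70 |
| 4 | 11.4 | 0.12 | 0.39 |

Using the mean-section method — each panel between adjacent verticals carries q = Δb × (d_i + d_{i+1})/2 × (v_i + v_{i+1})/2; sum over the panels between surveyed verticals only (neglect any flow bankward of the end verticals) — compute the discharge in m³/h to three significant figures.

Panel 1-2: Δb = 2.7 m, d̄ = (0.11+0.37)/2 = 0.24, v̄ = (0.31+0.71)/2 = 0.51 → q = 2.7×0.24×0.51 = 0.3305 m³/s
Panel 2-3: Δb = 5 m, d̄ = (0.37+0.31)/2 = 0.34, v̄ = (0.71+0.70)/2 = 0.705 → q = 5×0.34×0.705 = 1.199 m³/s
Panel 3-4: Δb = 2.8 m, d̄ = (0.31+0.12)/2 = 0.215, v̄ = (0.70+0.39)/2 = 0.545 → q = 2.8×0.215×0.545 = 0.3281 m³/s
Q = Σ q = 1.857 m³/s
= 1.857 × 3600 = 6685 m³/h

6690 m³/h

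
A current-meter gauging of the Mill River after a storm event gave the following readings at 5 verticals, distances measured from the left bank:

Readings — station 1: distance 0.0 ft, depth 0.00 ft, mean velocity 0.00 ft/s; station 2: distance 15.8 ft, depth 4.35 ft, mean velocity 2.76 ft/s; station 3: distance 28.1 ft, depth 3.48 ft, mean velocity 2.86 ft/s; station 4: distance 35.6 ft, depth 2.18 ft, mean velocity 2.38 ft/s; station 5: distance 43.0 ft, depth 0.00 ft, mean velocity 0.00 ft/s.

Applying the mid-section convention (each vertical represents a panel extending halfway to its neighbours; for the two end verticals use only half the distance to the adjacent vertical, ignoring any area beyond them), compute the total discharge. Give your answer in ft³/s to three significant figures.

306 ft³/s

w_2 = (28.1 − 0.0)/2 = 14.05 ft; q_2 = 2.76 × 4.35 × 14.05 = 168.7 ft³/s
w_3 = (35.6 − 15.8)/2 = 9.9 ft; q_3 = 2.86 × 3.48 × 9.9 = 98.53 ft³/s
w_4 = (43.0 − 28.1)/2 = 7.45 ft; q_4 = 2.38 × 2.18 × 7.45 = 38.65 ft³/s
Stations 1, 5 contribute zero (depth or velocity is 0).
Q = Σ qᵢ = 305.9 ft³/s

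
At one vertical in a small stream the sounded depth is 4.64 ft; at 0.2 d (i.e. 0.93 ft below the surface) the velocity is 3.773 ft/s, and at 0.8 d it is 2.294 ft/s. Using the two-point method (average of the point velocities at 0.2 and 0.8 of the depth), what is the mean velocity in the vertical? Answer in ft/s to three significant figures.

3.03 ft/s

v̄ = (3.773 + 2.294) / 2 = 3.034 ft/s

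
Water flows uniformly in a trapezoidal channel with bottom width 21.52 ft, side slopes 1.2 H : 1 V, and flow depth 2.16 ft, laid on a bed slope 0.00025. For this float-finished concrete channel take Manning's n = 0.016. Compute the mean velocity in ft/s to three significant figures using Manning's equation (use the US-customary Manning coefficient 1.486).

2.21 ft/s

A = (b + z·y)·y = (21.52 + 1.2×2.16)×2.16 = 52.08 ft²
P = b + 2y√(1+z²) = 21.52 + 2×2.16×√(1+1.2²) = 28.27 ft
R = A/P = 52.08/28.27 = 1.842 ft
Q = (1.486/n)·A·R^(2/3)·S^(1/2) = (1.486/0.016) × 52.08 × 1.842^(2/3) × 0.00025^(1/2) = 114.9 ft³/s
V = Q/A = 114.9/52.08 = 2.207 ft/s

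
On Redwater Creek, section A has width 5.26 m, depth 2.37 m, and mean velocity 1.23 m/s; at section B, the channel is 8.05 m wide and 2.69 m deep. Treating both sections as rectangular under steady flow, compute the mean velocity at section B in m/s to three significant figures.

0.708 m/s

Q = A₁V₁ = (5.26×2.37) × 1.23 = 15.33 m³/s
A₂ = 8.05 × 2.69 = 21.65 m²
V₂ = Q/A₂ = 15.33/21.65 = 0.7081 m/s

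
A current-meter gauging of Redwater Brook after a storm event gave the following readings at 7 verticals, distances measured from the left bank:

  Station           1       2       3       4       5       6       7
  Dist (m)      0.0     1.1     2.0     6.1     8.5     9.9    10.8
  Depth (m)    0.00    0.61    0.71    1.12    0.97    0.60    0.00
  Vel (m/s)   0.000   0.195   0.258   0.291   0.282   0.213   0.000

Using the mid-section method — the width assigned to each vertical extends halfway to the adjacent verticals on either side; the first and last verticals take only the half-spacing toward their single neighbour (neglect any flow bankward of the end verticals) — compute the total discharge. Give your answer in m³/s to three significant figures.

2.30 m³/s

w_2 = (2.0 − 0.0)/2 = 1 m; q_2 = 0.195 × 0.61 × 1 = 0.1190 m³/s
w_3 = (6.1 − 1.1)/2 = 2.5 m; q_3 = 0.258 × 0.71 × 2.5 = 0.4580 m³/s
w_4 = (8.5 − 2.0)/2 = 3.25 m; q_4 = 0.291 × 1.12 × 3.25 = 1.059 m³/s
w_5 = (9.9 − 6.1)/2 = 1.9 m; q_5 = 0.282 × 0.97 × 1.9 = 0.5197 m³/s
w_6 = (10.8 − 8.5)/2 = 1.15 m; q_6 = 0.213 × 0.60 × 1.15 = 0.1470 m³/s
Stations 1, 7 contribute zero (depth or velocity is 0).
Q = Σ qᵢ = 2.303 m³/s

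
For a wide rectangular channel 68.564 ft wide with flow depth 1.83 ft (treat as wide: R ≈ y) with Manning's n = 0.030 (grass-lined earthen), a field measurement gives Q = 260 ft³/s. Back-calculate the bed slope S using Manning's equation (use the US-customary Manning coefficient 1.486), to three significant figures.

0.000782

A = b·y = 68.564 × 1.83 = 125.5 ft²
Wide channel: R ≈ y = 1.83 ft
S = (Q·n / (1.486·A·R^(2/3)))² = (260×0.030 / (1.486×125.5×1.496))² = 0.0007818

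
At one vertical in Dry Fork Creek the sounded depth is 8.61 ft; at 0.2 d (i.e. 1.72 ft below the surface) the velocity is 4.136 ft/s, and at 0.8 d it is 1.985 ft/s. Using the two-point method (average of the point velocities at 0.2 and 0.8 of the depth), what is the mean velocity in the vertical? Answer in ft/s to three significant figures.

v̄ = (4.136 + 1.985) / 2 = 3.061 ft/s

3.06 ft/s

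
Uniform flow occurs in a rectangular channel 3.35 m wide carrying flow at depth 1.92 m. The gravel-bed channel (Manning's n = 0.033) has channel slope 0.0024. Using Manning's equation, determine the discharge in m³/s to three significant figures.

A = b·y = 3.35 × 1.92 = 6.432 m²
P = b + 2y = 3.35 + 2×1.92 = 7.190 m
R = A/P = 6.432/7.190 = 0.8946 m
Q = (1/n)·A·R^(2/3)·S^(1/2) = (1/0.033) × 6.432 × 0.8946^(2/3) × 0.0024^(1/2) = 8.865 m³/s

8.87 m³/s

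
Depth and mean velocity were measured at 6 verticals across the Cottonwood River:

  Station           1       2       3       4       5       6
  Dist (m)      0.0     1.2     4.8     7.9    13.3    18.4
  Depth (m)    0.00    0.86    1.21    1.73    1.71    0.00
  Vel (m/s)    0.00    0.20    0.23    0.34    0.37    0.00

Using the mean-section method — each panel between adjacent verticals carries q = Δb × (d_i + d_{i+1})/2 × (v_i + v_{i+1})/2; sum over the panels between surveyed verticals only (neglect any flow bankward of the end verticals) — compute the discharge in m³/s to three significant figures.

Panel 1-2: Δb = 1.2 m, d̄ = (0.00+0.86)/2 = 0.43, v̄ = (0.00+0.20)/2 = 0.1 → q = 1.2×0.43×0.1 = 0.05160 m³/s
Panel 2-3: Δb = 3.6 m, d̄ = (0.86+1.21)/2 = 1.035, v̄ = (0.20+0.23)/2 = 0.215 → q = 3.6×1.035×0.215 = 0.8011 m³/s
Panel 3-4: Δb = 3.1 m, d̄ = (1.21+1.73)/2 = 1.47, v̄ = (0.23+0.34)/2 = 0.285 → q = 3.1×1.47×0.285 = 1.299 m³/s
Panel 4-5: Δb = 5.4 m, d̄ = (1.73+1.71)/2 = 1.72, v̄ = (0.34+0.37)/2 = 0.355 → q = 5.4×1.72×0.355 = 3.297 m³/s
Panel 5-6: Δb = 5.1 m, d̄ = (1.71+0.00)/2 = 0.855, v̄ = (0.37+0.00)/2 = 0.185 → q = 5.1×0.855×0.185 = 0.8067 m³/s
Q = Σ q = 6.255 m³/s

6.26 m³/s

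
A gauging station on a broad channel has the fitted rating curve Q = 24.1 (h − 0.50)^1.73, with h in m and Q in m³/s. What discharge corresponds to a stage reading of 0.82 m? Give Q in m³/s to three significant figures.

Q = 24.1 × (0.82 − 0.50)^1.73 = 24.1 × 0.32^1.73 = 3.357 m³/s

3.36 m³/s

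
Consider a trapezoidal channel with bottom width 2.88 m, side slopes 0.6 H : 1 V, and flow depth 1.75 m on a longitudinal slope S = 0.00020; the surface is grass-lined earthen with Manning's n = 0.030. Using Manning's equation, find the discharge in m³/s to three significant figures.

3.22 m³/s

A = (b + z·y)·y = (2.88 + 0.6×1.75)×1.75 = 6.878 m²
P = b + 2y√(1+z²) = 2.88 + 2×1.75×√(1+0.6²) = 6.962 m
R = A/P = 6.878/6.962 = 0.9879 m
Q = (1/n)·A·R^(2/3)·S^(1/2) = (1/0.030) × 6.878 × 0.9879^(2/3) × 0.00020^(1/2) = 3.216 m³/s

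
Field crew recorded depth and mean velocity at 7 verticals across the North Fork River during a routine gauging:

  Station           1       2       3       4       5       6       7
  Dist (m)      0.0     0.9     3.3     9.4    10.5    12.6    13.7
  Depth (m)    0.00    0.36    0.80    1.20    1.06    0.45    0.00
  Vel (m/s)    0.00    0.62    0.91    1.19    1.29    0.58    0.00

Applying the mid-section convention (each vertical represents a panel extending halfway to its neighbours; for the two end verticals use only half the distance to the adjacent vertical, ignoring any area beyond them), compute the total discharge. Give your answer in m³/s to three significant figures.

w_2 = (3.3 − 0.0)/2 = 1.65 m; q_2 = 0.62 × 0.36 × 1.65 = 0.3683 m³/s
w_3 = (9.4 − 0.9)/2 = 4.25 m; q_3 = 0.91 × 0.80 × 4.25 = 3.094 m³/s
w_4 = (10.5 − 3.3)/2 = 3.6 m; q_4 = 1.19 × 1.20 × 3.6 = 5.141 m³/s
w_5 = (12.6 − 9.4)/2 = 1.6 m; q_5 = 1.29 × 1.06 × 1.6 = 2.188 m³/s
w_6 = (13.7 − 10.5)/2 = 1.6 m; q_6 = 0.58 × 0.45 × 1.6 = 0.4176 m³/s
Stations 1, 7 contribute zero (depth or velocity is 0).
Q = Σ qᵢ = 11.21 m³/s

11.2 m³/s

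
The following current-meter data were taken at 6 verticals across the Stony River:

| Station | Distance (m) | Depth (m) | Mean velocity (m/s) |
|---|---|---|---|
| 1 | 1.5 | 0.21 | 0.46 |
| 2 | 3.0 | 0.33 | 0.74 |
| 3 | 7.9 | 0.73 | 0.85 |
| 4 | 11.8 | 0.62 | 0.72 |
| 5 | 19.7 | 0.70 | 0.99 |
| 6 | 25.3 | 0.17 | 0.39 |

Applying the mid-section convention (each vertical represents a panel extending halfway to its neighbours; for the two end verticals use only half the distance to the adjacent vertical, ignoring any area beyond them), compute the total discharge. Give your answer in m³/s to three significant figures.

w_1 = (3.0 − 1.5)/2 = 0.75 m; q_1 = 0.46 × 0.21 × 0.75 = 0.07245 m³/s
w_2 = (7.9 − 1.5)/2 = 3.2 m; q_2 = 0.74 × 0.33 × 3.2 = 0.7814 m³/s
w_3 = (11.8 − 3.0)/2 = 4.4 m; q_3 = 0.85 × 0.73 × 4.4 = 2.730 m³/s
w_4 = (19.7 − 7.9)/2 = 5.9 m; q_4 = 0.72 × 0.62 × 5.9 = 2.634 m³/s
w_5 = (25.3 − 11.8)/2 = 6.75 m; q_5 = 0.99 × 0.70 × 6.75 = 4.678 m³/s
w_6 = (25.3 − 19.7)/2 = 2.8 m; q_6 = 0.39 × 0.17 × 2.8 = 0.1856 m³/s
Q = Σ qᵢ = 11.08 m³/s

11.1 m³/s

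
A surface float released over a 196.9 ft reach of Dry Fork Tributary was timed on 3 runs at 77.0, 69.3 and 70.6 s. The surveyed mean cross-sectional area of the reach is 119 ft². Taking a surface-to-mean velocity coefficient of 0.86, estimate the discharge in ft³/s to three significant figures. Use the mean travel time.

279 ft³/s

t̄ = (77.0 + 69.3 + 70.6) / 3 = 72.3 s
v_surface = L / t̄ = 196.9 / 72.3 = 2.723 ft/s
v_mean = 0.86 × 2.723 = 2.342 ft/s
Q = A × v_mean = 119 × 2.342 = 278.7 ft³/s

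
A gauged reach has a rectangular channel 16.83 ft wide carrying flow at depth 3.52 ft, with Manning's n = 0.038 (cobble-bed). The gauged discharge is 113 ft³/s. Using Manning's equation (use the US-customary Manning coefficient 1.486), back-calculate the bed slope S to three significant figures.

A = b·y = 16.83 × 3.52 = 59.24 ft²
P = b + 2y = 16.83 + 2×3.52 = 23.87 ft
R = A/P = 59.24/23.87 = 2.482 ft
S = (Q·n / (1.486·A·R^(2/3)))² = (113×0.038 / (1.486×59.24×1.833))² = 0.0007081

0.000708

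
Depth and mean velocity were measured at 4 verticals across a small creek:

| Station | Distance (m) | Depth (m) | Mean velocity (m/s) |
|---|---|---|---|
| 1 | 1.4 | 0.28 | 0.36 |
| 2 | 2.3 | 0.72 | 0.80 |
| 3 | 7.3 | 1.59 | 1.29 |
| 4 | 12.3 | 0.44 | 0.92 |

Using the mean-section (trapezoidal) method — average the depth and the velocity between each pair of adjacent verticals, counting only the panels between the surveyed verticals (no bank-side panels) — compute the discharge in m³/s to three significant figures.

Panel 1-2: Δb = 0.9 m, d̄ = (0.28+0.72)/2 = 0.5, v̄ = (0.36+0.80)/2 = 0.58 → q = 0.9×0.5×0.58 = 0.2610 m³/s
Panel 2-3: Δb = 5 m, d̄ = (0.72+1.59)/2 = 1.155, v̄ = (0.80+1.29)/2 = 1.045 → q = 5×1.155×1.045 = 6.035 m³/s
Panel 3-4: Δb = 5 m, d̄ = (1.59+0.44)/2 = 1.015, v̄ = (1.29+0.92)/2 = 1.105 → q = 5×1.015×1.105 = 5.608 m³/s
Q = Σ q = 11.90 m³/s

11.9 m³/s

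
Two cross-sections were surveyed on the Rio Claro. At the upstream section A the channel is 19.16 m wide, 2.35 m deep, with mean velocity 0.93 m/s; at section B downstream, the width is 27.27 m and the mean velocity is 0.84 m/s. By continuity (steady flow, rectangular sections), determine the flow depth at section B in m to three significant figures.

Q = A₁V₁ = (19.16×2.35) × 0.93 = 41.87 m³/s
d₂ = Q/(b₂ V₂) = 41.87/(27.27×0.84) = 1.828 m

1.83 m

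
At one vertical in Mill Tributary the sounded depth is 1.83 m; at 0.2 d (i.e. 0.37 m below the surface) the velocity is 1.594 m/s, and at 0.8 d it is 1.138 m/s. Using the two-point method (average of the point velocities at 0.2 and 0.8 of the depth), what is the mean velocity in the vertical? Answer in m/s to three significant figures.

1.37 m/s

v̄ = (1.594 + 1.138) / 2 = 1.366 m/s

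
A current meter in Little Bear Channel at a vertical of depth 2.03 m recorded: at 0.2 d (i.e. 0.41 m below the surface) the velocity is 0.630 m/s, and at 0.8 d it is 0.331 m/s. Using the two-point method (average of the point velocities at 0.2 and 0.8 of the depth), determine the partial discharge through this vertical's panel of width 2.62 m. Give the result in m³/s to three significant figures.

v̄ = (0.630 + 0.331) / 2 = 0.4805 m/s
q = v̄ × d × w = 0.4805 × 2.03 × 2.62 = 2.556 m³/s

2.56 m³/s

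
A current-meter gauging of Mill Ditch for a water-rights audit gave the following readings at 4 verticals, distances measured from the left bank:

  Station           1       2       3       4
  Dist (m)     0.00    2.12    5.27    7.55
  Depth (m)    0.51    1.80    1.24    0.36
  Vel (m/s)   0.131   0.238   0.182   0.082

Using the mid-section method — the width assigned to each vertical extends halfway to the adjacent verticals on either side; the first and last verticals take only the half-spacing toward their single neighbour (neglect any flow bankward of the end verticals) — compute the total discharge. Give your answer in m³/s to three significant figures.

w_1 = (2.12 − 0.00)/2 = 1.06 m; q_1 = 0.131 × 0.51 × 1.06 = 0.07082 m³/s
w_2 = (5.27 − 0.00)/2 = 2.635 m; q_2 = 0.238 × 1.80 × 2.635 = 1.129 m³/s
w_3 = (7.55 − 2.12)/2 = 2.715 m; q_3 = 0.182 × 1.24 × 2.715 = 0.6127 m³/s
w_4 = (7.55 − 5.27)/2 = 1.14 m; q_4 = 0.082 × 0.36 × 1.14 = 0.03365 m³/s
Q = Σ qᵢ = 1.846 m³/s

1.85 m³/s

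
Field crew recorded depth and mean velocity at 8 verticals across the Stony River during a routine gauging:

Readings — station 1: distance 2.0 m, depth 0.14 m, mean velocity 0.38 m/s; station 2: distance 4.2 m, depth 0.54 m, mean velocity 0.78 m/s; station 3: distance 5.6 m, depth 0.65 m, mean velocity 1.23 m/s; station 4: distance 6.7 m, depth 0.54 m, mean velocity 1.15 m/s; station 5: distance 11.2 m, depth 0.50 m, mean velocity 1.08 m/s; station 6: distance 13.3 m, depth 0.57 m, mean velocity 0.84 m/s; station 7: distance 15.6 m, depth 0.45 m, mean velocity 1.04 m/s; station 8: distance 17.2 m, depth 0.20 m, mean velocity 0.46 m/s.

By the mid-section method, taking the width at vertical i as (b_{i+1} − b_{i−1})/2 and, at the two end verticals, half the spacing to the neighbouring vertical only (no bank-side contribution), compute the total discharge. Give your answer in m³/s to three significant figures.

w_1 = (4.2 − 2.0)/2 = 1.1 m; q_1 = 0.38 × 0.14 × 1.1 = 0.05852 m³/s
w_2 = (5.6 − 2.0)/2 = 1.8 m; q_2 = 0.78 × 0.54 × 1.8 = 0.7582 m³/s
w_3 = (6.7 − 4.2)/2 = 1.25 m; q_3 = 1.23 × 0.65 × 1.25 = 0.9994 m³/s
w_4 = (11.2 − 5.6)/2 = 2.8 m; q_4 = 1.15 × 0.54 × 2.8 = 1.739 m³/s
w_5 = (13.3 − 6.7)/2 = 3.3 m; q_5 = 1.08 × 0.50 × 3.3 = 1.782 m³/s
w_6 = (15.6 − 11.2)/2 = 2.2 m; q_6 = 0.84 × 0.57 × 2.2 = 1.053 m³/s
w_7 = (17.2 − 13.3)/2 = 1.95 m; q_7 = 1.04 × 0.45 × 1.95 = 0.9126 m³/s
w_8 = (17.2 − 15.6)/2 = 0.8 m; q_8 = 0.46 × 0.20 × 0.8 = 0.07360 m³/s
Q = Σ qᵢ = 7.376 m³/s

7.38 m³/s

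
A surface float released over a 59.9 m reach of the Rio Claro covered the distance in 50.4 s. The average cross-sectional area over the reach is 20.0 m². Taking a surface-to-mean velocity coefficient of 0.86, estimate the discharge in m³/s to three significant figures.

v_surface = L / t̄ = 59.9 / 50.4 = 1.188 m/s
v_mean = 0.86 × 1.188 = 1.022 m/s
Q = A × v_mean = 20.0 × 1.022 = 20.44 m³/s

20.4 m³/s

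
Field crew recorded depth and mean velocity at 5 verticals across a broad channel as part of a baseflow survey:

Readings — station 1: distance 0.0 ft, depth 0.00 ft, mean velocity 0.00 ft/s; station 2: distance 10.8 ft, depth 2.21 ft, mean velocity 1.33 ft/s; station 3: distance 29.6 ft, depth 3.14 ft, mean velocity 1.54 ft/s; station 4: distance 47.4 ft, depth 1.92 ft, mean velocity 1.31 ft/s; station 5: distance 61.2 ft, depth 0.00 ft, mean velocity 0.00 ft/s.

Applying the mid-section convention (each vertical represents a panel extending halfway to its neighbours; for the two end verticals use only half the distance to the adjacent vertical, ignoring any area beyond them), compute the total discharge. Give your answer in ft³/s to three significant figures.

172 ft³/s

w_2 = (29.6 − 0.0)/2 = 14.8 ft; q_2 = 1.33 × 2.21 × 14.8 = 43.50 ft³/s
w_3 = (47.4 − 10.8)/2 = 18.3 ft; q_3 = 1.54 × 3.14 × 18.3 = 88.49 ft³/s
w_4 = (61.2 − 29.6)/2 = 15.8 ft; q_4 = 1.31 × 1.92 × 15.8 = 39.74 ft³/s
Stations 1, 5 contribute zero (depth or velocity is 0).
Q = Σ qᵢ = 171.7 ft³/s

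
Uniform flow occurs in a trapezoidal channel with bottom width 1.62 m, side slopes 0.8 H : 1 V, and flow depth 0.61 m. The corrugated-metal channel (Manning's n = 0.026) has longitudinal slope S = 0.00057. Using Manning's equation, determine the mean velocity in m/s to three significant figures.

A = (b + z·y)·y = (1.62 + 0.8×0.61)×0.61 = 1.286 m²
P = b + 2y√(1+z²) = 1.62 + 2×0.61×√(1+0.8²) = 3.182 m
R = A/P = 1.286/3.182 = 0.4041 m
Q = (1/n)·A·R^(2/3)·S^(1/2) = (1/0.026) × 1.286 × 0.4041^(2/3) × 0.00057^(1/2) = 0.6454 m³/s
V = Q/A = 0.6454/1.286 = 0.5019 m/s

0.502 m/s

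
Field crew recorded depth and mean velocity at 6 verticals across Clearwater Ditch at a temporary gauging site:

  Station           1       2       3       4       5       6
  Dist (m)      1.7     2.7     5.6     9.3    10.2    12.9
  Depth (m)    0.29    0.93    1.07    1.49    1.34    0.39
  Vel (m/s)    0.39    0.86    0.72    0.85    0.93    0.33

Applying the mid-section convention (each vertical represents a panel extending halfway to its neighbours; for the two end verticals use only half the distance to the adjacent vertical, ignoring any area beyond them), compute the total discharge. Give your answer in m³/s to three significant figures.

9.49 m³/s

w_1 = (2.7 − 1.7)/2 = 0.5 m; q_1 = 0.39 × 0.29 × 0.5 = 0.05655 m³/s
w_2 = (5.6 − 1.7)/2 = 1.95 m; q_2 = 0.86 × 0.93 × 1.95 = 1.560 m³/s
w_3 = (9.3 − 2.7)/2 = 3.3 m; q_3 = 0.72 × 1.07 × 3.3 = 2.542 m³/s
w_4 = (10.2 − 5.6)/2 = 2.3 m; q_4 = 0.85 × 1.49 × 2.3 = 2.913 m³/s
w_5 = (12.9 − 9.3)/2 = 1.8 m; q_5 = 0.93 × 1.34 × 1.8 = 2.243 m³/s
w_6 = (12.9 − 10.2)/2 = 1.35 m; q_6 = 0.33 × 0.39 × 1.35 = 0.1737 m³/s
Q = Σ qᵢ = 9.488 m³/s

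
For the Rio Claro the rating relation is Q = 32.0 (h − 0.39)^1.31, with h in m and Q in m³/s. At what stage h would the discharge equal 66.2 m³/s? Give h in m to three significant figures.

h − h₀ = (Q/C)^(1/b) = (66.2/32.0)^(1/1.31) = 1.742 m
h = 0.39 + 1.742 = 2.132 m

2.13 m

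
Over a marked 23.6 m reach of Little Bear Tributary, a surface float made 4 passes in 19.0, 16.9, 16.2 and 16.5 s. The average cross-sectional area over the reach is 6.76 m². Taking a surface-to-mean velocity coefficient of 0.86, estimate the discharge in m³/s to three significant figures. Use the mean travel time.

8.00 m³/s

t̄ = (19.0 + 16.9 + 16.2 + 16.5) / 4 = 17.15 s
v_surface = L / t̄ = 23.6 / 17.15 = 1.376 m/s
v_mean = 0.86 × 1.376 = 1.183 m/s
Q = A × v_mean = 6.76 × 1.183 = 8.000 m³/s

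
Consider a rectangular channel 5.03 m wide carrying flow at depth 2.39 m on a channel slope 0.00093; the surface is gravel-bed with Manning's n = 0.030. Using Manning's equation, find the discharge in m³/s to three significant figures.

14.0 m³/s

A = b·y = 5.03 × 2.39 = 12.02 m²
P = b + 2y = 5.03 + 2×2.39 = 9.810 m
R = A/P = 12.02/9.810 = 1.225 m
Q = (1/n)·A·R^(2/3)·S^(1/2) = (1/0.030) × 12.02 × 1.225^(2/3) × 0.00093^(1/2) = 13.99 m³/s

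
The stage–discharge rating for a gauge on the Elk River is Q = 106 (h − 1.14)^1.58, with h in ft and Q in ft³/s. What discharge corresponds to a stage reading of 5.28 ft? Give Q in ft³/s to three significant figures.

Q = 106 × (5.28 − 1.14)^1.58 = 106 × 4.14^1.58 = 1000 ft³/s

1000 ft³/s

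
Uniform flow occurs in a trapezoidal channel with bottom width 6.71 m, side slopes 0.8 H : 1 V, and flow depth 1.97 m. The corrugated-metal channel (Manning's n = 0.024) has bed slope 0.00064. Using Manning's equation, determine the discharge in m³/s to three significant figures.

21.4 m³/s

A = (b + z·y)·y = (6.71 + 0.8×1.97)×1.97 = 16.32 m²
P = b + 2y√(1+z²) = 6.71 + 2×1.97×√(1+0.8²) = 11.76 m
R = A/P = 16.32/11.76 = 1.389 m
Q = (1/n)·A·R^(2/3)·S^(1/2) = (1/0.024) × 16.32 × 1.389^(2/3) × 0.00064^(1/2) = 21.42 m³/s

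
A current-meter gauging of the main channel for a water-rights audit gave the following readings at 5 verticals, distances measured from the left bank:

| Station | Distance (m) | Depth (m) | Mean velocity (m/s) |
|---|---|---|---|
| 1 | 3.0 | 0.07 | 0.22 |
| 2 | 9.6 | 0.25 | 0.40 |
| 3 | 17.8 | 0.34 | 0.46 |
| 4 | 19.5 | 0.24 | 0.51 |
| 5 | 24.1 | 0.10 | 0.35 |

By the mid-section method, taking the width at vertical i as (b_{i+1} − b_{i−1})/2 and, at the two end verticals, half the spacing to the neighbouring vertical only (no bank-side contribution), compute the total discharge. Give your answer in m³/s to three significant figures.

2.03 m³/s

w_1 = (9.6 − 3.0)/2 = 3.3 m; q_1 = 0.22 × 0.07 × 3.3 = 0.05082 m³/s
w_2 = (17.8 − 3.0)/2 = 7.4 m; q_2 = 0.40 × 0.25 × 7.4 = 0.7400 m³/s
w_3 = (19.5 − 9.6)/2 = 4.95 m; q_3 = 0.46 × 0.34 × 4.95 = 0.7742 m³/s
w_4 = (24.1 − 17.8)/2 = 3.15 m; q_4 = 0.51 × 0.24 × 3.15 = 0.3856 m³/s
w_5 = (24.1 − 19.5)/2 = 2.3 m; q_5 = 0.35 × 0.10 × 2.3 = 0.08050 m³/s
Q = Σ qᵢ = 2.031 m³/s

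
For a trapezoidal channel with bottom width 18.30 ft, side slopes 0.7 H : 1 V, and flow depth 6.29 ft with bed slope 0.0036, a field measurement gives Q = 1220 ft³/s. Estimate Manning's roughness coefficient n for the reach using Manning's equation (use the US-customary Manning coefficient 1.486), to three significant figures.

0.0274

A = (b + z·y)·y = (18.30 + 0.7×6.29)×6.29 = 142.8 ft²
P = b + 2y√(1+z²) = 18.30 + 2×6.29×√(1+0.7²) = 33.66 ft
R = A/P = 142.8/33.66 = 4.243 ft
n = (1.486/Q)·A·R^(2/3)·S^(1/2) = (1.486/1220) × 142.8 × 2.621 × 0.06000 = 0.02735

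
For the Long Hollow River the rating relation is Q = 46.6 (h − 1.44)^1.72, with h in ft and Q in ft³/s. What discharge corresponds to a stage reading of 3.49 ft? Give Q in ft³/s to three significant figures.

160 ft³/s

Q = 46.6 × (3.49 − 1.44)^1.72 = 46.6 × 2.05^1.72 = 160.2 ft³/s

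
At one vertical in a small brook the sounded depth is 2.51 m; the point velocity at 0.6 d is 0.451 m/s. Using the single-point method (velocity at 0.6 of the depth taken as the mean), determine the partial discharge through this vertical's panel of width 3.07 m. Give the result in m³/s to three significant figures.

v̄ = v₀.₆ = 0.451 m/s
q = v̄ × d × w = 0.4510 × 2.51 × 3.07 = 3.475 m³/s

3.48 m³/s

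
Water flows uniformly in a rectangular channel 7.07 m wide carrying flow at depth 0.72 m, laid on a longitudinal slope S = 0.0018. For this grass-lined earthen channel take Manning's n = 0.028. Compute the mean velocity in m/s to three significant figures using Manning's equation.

1.08 m/s

A = b·y = 7.07 × 0.72 = 5.090 m²
P = b + 2y = 7.07 + 2×0.72 = 8.510 m
R = A/P = 5.090/8.510 = 0.5982 m
Q = (1/n)·A·R^(2/3)·S^(1/2) = (1/0.028) × 5.090 × 0.5982^(2/3) × 0.0018^(1/2) = 5.476 m³/s
V = Q/A = 5.476/5.090 = 1.076 m/s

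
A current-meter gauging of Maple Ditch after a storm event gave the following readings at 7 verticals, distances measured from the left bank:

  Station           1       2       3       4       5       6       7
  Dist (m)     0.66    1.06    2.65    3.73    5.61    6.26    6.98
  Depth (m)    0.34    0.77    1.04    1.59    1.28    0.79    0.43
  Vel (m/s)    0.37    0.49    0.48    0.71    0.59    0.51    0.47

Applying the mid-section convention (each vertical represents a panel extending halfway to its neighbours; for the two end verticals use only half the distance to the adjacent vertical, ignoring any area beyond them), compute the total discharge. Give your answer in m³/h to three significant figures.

w_1 = (1.06 − 0.66)/2 = 0.2 m; q_1 = 0.37 × 0.34 × 0.2 = 0.02516 m³/s
w_2 = (2.65 − 0.66)/2 = 0.995 m; q_2 = 0.49 × 0.77 × 0.995 = 0.3754 m³/s
w_3 = (3.73 − 1.06)/2 = 1.335 m; q_3 = 0.48 × 1.04 × 1.335 = 0.6664 m³/s
w_4 = (5.61 − 2.65)/2 = 1.48 m; q_4 = 0.71 × 1.59 × 1.48 = 1.671 m³/s
w_5 = (6.26 − 3.73)/2 = 1.265 m; q_5 = 0.59 × 1.28 × 1.265 = 0.9553 m³/s
w_6 = (6.98 − 5.61)/2 = 0.685 m; q_6 = 0.51 × 0.79 × 0.685 = 0.2760 m³/s
w_7 = (6.98 − 6.26)/2 = 0.36 m; q_7 = 0.47 × 0.43 × 0.36 = 0.07276 m³/s
Q = Σ qᵢ = 4.042 m³/s
= 4.042 × 3600 = 14550 m³/h

14600 m³/h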